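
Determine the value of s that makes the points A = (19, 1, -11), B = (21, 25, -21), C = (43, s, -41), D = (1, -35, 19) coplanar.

19

Coplanarity ⇔ det[AB; AC; AD] = 0.
Expanding, this is linear in s: (-120)s + (2280) = 0.
So s = 19.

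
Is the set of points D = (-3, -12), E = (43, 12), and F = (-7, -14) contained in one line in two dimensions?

No

DE = (46, 24), DF = (-4, -2).
If collinear, DF would be a scalar multiple of DE. But (46)·(-2) ≠ (24)·(-4) (difference 4), so they are not parallel; the points are not collinear.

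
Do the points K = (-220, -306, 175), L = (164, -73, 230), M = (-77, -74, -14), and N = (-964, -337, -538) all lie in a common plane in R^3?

Yes

A normal to the plane through K, L, M is n = KL × KM = (-56797, 80441, 55769).
The plane has equation n·P = -2360031. For N: n·N = -2360031.
Equal, so N lies in the plane and all four are coplanar.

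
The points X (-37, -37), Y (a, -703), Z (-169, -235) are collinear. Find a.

-481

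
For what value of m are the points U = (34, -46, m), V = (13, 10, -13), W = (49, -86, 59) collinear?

Direction VW = (36, -96, 72). From the x-coordinate of U, the parameter along the line is τ = (34 − 13)/36 = 7/12.
Then m = (-13) + 7/12·(72) = 29.

29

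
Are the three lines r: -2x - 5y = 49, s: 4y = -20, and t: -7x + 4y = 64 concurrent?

Yes

The three lines meet at one point iff the augmented coefficient matrix [aᵢ bᵢ cᵢ] has rank < 3, i.e. its determinant vanishes.
Here the determinant is 0.
It vanishes, so the lines are concurrent at (-12, -5).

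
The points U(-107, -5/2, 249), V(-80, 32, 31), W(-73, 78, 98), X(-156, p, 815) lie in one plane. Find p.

-14

Normal to plane UVW: n = (24679/2, -3335, 2001/2); plane equation n·P = -2125729/2.
Requiring n·X = -2125729/2: (-3335)p + (-2219109/2) = -2125729/2.
So p = -14.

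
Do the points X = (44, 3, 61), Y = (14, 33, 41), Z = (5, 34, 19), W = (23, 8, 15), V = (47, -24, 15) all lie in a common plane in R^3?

Yes

The plane through X, Y, Z has normal n = XY × XZ = (-640, -480, 240) and equation n·P = -14960.
Checking the remaining points: n·W = -14960, n·V = -14960.
All equal -14960, so all 5 points lie in one plane.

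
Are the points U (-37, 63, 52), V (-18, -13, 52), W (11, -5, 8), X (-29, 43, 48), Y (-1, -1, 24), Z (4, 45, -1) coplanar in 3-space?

No

The plane through U, V, W has normal n = UV × UW = (3344, 836, 2356) and equation n·P = 51452.
Checking the remaining points: n·X = 52060, n·Y = 52364, n·Z = 48640.
Since n·X = 52060 ≠ 51452, X is off the plane and the points are not all coplanar.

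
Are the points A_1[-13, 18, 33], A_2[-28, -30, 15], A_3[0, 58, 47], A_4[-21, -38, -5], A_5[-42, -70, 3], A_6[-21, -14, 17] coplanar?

No

The plane through A_1, A_2, A_3 has normal n = A_1A_2 × A_1A_3 = (48, -24, 24) and equation n·P = -264.
Checking the remaining points: n·A_4 = -216, n·A_5 = -264, n·A_6 = -264.
Since n·A_4 = -216 ≠ -264, A_4 is off the plane and the points are not all coplanar.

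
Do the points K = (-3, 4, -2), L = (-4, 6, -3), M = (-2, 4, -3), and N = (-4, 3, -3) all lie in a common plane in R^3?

A normal to the plane through K, L, M is n = KL × KM = (-2, -2, -2).
The plane has equation n·P = 2. For N: n·N = 8.
8 ≠ 2, so N is off the plane.

No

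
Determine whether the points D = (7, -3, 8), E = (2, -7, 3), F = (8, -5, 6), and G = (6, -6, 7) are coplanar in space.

With D as base: DE = (-5, -4, -5), DF = (1, -2, -2), DG = (-1, -3, -1).
DF × DG = (-4, 3, -5).
DE · (DF × DG) = 33.
Since 33 ≠ 0, the four points are not coplanar.

No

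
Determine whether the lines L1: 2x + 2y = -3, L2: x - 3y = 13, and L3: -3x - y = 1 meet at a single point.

No

Intersecting L1 and L2: solving the 2×2 system gives (x, y) = (17/8, -29/8).
Substitute into L3: (-3)(17/8) + (-1)(-29/8) = -11/4.
But L3 requires 1 ≠ -11/4, so the three lines have no common point.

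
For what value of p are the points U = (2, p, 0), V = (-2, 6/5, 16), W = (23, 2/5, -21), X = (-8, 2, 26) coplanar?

The points are coplanar iff UV · (UW × UX) = 0.
Expanding, this is linear in p: (28)p + (616/5) = 0.
So p = -22/5.

-22/5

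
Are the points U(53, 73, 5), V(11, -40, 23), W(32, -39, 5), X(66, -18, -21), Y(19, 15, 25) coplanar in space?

The plane through U, V, W has normal n = UV × UW = (2016, -378, 2331) and equation n·P = 90909.
Checking the remaining points: n·X = 90909, n·Y = 90909.
All equal 90909, so all 5 points lie in one plane.

Yes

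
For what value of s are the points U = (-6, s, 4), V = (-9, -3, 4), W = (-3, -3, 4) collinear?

-3

Direction VW = (6, 0, 0). From the x-coordinate of U, the parameter along the line is τ = (-6 − (-9))/6 = 1/2.
Then s = (-3) + 1/2·(0) = -3.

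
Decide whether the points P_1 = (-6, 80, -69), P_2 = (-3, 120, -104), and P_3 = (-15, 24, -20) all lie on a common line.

P_1P_2 = (3, 40, -35), P_1P_3 = (-9, -56, 49).
P_1P_2 × P_1P_3 = (0, 168, 192).
The cross product is nonzero, so the points do not lie on one line.

No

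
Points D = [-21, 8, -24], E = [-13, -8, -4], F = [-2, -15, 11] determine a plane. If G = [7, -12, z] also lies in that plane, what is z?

The plane through D, E, F has equation −100x + 100y + 120z = 20.
Substituting G: (120)z + (-1900) = 20, so z = 16.

16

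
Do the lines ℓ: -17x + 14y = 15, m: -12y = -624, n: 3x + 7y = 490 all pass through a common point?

Lines aᵢx + bᵢy = cᵢ with pairwise distinct directions are concurrent exactly when det[aᵢ bᵢ cᵢ] = 0.
Here the determinant is 36.
Nonzero, so no common point exists.

No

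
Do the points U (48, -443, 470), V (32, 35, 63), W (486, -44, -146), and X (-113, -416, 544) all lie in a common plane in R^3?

With U as base: UV = (-16, 478, -407), UW = (438, 399, -616), UX = (-161, 27, 74).
UW × UX = (46158, 66764, 76065).
UV · (UW × UX) = 216209.
Since 216209 ≠ 0, the four points are not coplanar.

No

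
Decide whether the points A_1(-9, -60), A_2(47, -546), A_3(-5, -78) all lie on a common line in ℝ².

No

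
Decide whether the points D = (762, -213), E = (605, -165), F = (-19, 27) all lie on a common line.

DE = (-157, 48), DF = (-781, 240).
det[DE; DF] = (-157)(240) − (48)(-781) = -192.
The determinant is nonzero, so they are not collinear.

No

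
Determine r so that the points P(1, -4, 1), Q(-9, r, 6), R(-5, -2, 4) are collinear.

-2/3

Direction PR = (-6, 2, 3). From the x-coordinate of Q, the parameter along the line is τ = (-9 − 1)/(-6) = 5/3.
Then r = (-4) + 5/3·(2) = -2/3.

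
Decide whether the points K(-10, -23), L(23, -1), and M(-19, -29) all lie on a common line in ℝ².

KL = (33, 22), KM = (-9, -6).
Checking proportionality: KM = -3/11·KL, so the vectors are parallel and the points are collinear.

Yes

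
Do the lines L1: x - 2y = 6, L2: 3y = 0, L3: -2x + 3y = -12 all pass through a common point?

Yes

The three lines meet at one point iff the augmented coefficient matrix [aᵢ bᵢ cᵢ] has rank < 3, i.e. its determinant vanishes.
Here the determinant is 0.
It vanishes, so the lines are concurrent at (6, 0).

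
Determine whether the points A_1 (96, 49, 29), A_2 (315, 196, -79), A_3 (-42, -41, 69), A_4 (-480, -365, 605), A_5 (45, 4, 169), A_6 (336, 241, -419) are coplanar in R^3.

Yes

The plane through A_1, A_2, A_3 has normal n = A_1A_2 × A_1A_3 = (-3840, 6144, 576) and equation n·P = -50880.
Checking the remaining points: n·A_4 = -50880, n·A_5 = -50880, n·A_6 = -50880.
All equal -50880, so all 6 points lie in one plane.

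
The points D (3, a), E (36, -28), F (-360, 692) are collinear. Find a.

The three points are collinear iff det[DE; DF] = 0.
This determinant is linear in a: (-396)a + (12672) = 0, so a = 32.

32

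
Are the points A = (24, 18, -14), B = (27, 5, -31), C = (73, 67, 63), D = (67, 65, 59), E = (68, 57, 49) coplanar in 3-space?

The plane through A, B, C has normal n = AB × AC = (-168, -1064, 784) and equation n·P = -34160.
Checking the remaining points: n·D = -34160, n·E = -33656.
Since n·E = -33656 ≠ -34160, E is off the plane and the points are not all coplanar.

No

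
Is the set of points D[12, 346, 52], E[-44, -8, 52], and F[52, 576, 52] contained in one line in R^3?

No

DE = (-56, -354, 0), DF = (40, 230, 0).
Comparing components 1 and 2: (-56)(230) − (-354)(40) = 1280 ≠ 0, so DE and DF are not parallel and the points are not collinear.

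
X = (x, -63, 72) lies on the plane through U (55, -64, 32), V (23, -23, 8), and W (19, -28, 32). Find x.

A normal to the plane is n = UV × UW = (864, 864, 324).
X lies in the plane iff n · UX = 0.
This gives (864)x + (-33696) = 0, so x = 39.

39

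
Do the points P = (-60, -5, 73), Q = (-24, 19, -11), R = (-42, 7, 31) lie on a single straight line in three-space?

PQ = (36, 24, -84), PR = (18, 12, -42).
Each component of PR is 1/2 times the corresponding component of PQ, so PR = 1/2·PQ and the points are collinear.

Yes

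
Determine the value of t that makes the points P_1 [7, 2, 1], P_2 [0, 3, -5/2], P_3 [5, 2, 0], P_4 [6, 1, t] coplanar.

Normal to plane P_1P_2P_3: n = (-1, 0, 2); plane equation n·P = -5.
Requiring n·P_4 = -5: (2)t + (-6) = -5.
So t = 1/2.

1/2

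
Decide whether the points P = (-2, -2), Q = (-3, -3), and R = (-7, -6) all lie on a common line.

PQ = (-1, -1), PR = (-5, -4).
Twice the signed area of △PQR is (-1)(-4) − (-1)(-5) = -1.
The area is nonzero, so the three points are not collinear.

No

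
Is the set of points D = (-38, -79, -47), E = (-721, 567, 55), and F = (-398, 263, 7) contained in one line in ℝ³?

DE = (-683, 646, 102), DF = (-360, 342, 54).
DE × DF = (0, 162, -1026).
The cross product is nonzero, so the points do not lie on one line.

No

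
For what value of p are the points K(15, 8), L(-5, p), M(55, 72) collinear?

The three points are collinear iff det[KL; KM] = 0.
This determinant is linear in p: (-40)p + (-960) = 0, so p = -24.

-24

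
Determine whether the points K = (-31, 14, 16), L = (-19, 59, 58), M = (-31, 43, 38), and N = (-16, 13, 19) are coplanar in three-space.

The four points are coplanar iff the 3×3 determinant with rows KL, KM, KN is zero.
Rows: (12, 45, 42), (0, 29, 22), (15, -1, 3).
Expanding along the first row: (12)(109) − (45)(-330) + (42)(-435) = -2112.
Nonzero ⇒ not coplanar.

No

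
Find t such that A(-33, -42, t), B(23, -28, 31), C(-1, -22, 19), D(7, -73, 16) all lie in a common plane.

-1

Coplanarity ⇔ det[AB; AC; AD] = 0.
Expanding, this is linear in t: (-1176)t + (-1176) = 0.
So t = -1.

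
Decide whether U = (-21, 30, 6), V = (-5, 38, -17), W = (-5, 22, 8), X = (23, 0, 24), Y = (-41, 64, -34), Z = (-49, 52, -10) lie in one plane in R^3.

The plane through U, V, W has normal n = UV × UW = (-168, -400, -256) and equation n·P = -10008.
Checking the remaining points: n·X = -10008, n·Y = -10008, n·Z = -10008.
All equal -10008, so all 6 points lie in one plane.

Yes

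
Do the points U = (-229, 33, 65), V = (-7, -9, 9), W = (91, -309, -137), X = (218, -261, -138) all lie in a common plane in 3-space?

Yes

With U as base: UV = (222, -42, -56), UW = (320, -342, -202), UX = (447, -294, -203).
UW × UX = (10038, -25334, 58794).
UV · (UW × UX) = 0.
The scalar triple product vanishes, so the four points are coplanar.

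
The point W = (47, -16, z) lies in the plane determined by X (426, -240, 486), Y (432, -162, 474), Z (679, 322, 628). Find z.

20

A normal to the plane is n = XY × XZ = (17820, -3888, -16362).
W lies in the plane iff n · XW = 0.
This gives (-16362)z + (327240) = 0, so z = 20.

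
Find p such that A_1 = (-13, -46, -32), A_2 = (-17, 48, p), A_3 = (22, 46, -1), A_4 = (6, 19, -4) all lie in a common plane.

42

Coplanarity ⇔ det[A_1A_2; A_1A_3; A_1A_4] = 0.
Expanding, this is linear in p: (527)p + (-22134) = 0.
So p = 42.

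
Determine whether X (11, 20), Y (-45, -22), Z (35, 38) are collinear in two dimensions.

Yes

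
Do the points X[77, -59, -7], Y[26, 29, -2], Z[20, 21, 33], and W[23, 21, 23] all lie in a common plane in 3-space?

Yes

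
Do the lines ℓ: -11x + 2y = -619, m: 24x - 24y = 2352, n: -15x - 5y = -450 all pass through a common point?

Yes

Intersecting ℓ and m: solving the 2×2 system gives (x, y) = (47, -51).
Substitute into n: (-15)(47) + (-5)(-51) = -450.
This equals -450, so (47, -51) lies on all three lines and they are concurrent.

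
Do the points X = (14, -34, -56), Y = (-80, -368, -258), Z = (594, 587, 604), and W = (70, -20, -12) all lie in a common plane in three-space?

No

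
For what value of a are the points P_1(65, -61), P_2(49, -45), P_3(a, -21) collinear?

The three points are collinear iff det[P_1P_2; P_1P_3] = 0.
This determinant is linear in a: (-16)a + (400) = 0, so a = 25.

25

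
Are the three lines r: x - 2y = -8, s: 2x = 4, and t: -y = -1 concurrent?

Lines aᵢx + bᵢy = cᵢ with pairwise distinct directions are concurrent exactly when det[aᵢ bᵢ cᵢ] = 0.
Here the determinant is 16.
Nonzero, so no common point exists.

No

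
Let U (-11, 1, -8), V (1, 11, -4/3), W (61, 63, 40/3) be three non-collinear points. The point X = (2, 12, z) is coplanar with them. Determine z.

The plane through U, V, W has equation −200x + 224y + 24z = 2232.
Substituting X: (24)z + (2288) = 2232, so z = -7/3.

-7/3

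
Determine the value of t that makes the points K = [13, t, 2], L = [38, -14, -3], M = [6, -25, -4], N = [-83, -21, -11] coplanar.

-70

Coplanarity ⇔ det[KL; KM; KN] = 0.
Expanding, this is linear in t: (135)t + (9450) = 0.
So t = -70.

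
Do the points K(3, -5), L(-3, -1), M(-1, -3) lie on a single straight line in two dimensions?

KL = (-6, 4), KM = (-4, 2).
If collinear, KM would be a scalar multiple of KL. But (-6)·(2) ≠ (4)·(-4) (difference 4), so they are not parallel; the points are not collinear.

No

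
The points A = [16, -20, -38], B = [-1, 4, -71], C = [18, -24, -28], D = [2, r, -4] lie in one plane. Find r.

Coplanarity ⇔ det[AB; AC; AD] = 0.
Expanding, this is linear in r: (104)r + (1248) = 0.
So r = -12.

-12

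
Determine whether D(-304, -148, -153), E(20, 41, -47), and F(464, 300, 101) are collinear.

DE = (324, 189, 106), DF = (768, 448, 254).
Comparing components 2 and 3: (189)(254) − (106)(448) = 518 ≠ 0, so DE and DF are not parallel and the points are not collinear.

No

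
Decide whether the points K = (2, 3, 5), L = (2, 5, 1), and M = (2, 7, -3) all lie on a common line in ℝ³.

Yes

KL = (0, 2, -4), KM = (0, 4, -8).
Each component of KM is 2 times the corresponding component of KL, so KM = 2·KL and the points are collinear.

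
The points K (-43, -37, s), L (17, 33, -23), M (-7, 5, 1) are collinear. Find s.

37

Collinearity requires KL × KM = 0; each component is linear in s.
The x-component gives (-28)s + (1036) = 0, so s = 37.
The remaining components then also vanish.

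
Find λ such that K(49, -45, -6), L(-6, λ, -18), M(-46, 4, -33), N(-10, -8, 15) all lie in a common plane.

Coplanarity ⇔ det[KL; KM; KN] = 0.
Expanding, this is linear in λ: (3588)λ + (57408) = 0.
So λ = -16.

-16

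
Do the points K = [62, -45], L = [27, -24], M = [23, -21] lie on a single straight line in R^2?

KL = (-35, 21), KM = (-39, 24).
If collinear, KM would be a scalar multiple of KL. But (-35)·(24) ≠ (21)·(-39) (difference -21), so they are not parallel; the points are not collinear.

No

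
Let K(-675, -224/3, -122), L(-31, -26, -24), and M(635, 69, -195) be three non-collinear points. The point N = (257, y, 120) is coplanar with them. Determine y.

Coplanarity requires KL · (KM × KN) = 0.
KL = (644, 146/3, 98), KM = (1310, 431/3, -73); the triple product is linear in y with coefficient 175392 and constant term 3624768.
Setting it to zero: y = -62/3.

-62/3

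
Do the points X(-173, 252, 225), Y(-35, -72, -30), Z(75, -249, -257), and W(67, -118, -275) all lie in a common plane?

Yes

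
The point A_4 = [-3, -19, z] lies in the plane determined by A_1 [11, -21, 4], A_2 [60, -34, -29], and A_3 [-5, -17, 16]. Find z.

A normal to the plane is n = A_1A_2 × A_1A_3 = (-24, -60, -12).
A_4 lies in the plane iff n · A_1A_4 = 0.
This gives (-12)z + (264) = 0, so z = 22.

22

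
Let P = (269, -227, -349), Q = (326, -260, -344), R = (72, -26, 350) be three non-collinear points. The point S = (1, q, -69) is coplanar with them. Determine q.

-35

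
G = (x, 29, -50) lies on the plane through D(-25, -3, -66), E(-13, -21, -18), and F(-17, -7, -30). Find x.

-25

The plane through D, E, F has equation −456x − 48y + 96z = 5208.
Substituting G: (-456)x + (-6192) = 5208, so x = -25.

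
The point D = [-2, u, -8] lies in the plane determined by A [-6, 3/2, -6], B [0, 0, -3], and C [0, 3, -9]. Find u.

The plane through A, B, C has equation 36y + 18z = -54.
Substituting D: (36)u + (-144) = -54, so u = 5/2.

5/2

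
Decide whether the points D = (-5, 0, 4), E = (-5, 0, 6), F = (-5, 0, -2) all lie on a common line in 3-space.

Yes

DE = (0, 0, 2), DF = (0, 0, -6).
DE × DF = (0, 0, 0).
The cross product vanishes, so the three points are collinear.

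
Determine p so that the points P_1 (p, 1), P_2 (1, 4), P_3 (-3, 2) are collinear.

The three points are collinear iff det[P_1P_2; P_1P_3] = 0.
This determinant is linear in p: (2)p + (10) = 0, so p = -5.

-5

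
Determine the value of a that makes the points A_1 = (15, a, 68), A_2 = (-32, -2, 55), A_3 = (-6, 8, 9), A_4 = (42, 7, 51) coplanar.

The points are coplanar iff A_1A_2 · (A_1A_3 × A_1A_4) = 0.
Expanding, this is linear in a: (3300)a + (-4400) = 0.
So a = 4/3.

4/3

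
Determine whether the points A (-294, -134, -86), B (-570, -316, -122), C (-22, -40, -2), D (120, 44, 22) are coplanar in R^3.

Yes

A normal to the plane through A, B, C is n = AB × AC = (-11904, 13392, 23560).
The plane has equation n·P = -320912. For D: n·D = -320912.
Equal, so D lies in the plane and all four are coplanar.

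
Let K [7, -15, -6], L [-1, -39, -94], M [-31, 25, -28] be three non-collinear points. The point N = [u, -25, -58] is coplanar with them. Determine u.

-1

Coplanarity requires KL · (KM × KN) = 0.
KL = (-8, -24, -88), KM = (-38, 40, -22); the triple product is linear in u with coefficient 4048 and constant term 4048.
Setting it to zero: u = -1.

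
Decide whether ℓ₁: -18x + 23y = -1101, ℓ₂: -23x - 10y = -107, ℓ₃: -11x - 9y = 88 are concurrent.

Yes

Intersecting ℓ₁ and ℓ₂: solving the 2×2 system gives (x, y) = (19, -33).
Substitute into ℓ₃: (-11)(19) + (-9)(-33) = 88.
This equals 88, so (19, -33) lies on all three lines and they are concurrent.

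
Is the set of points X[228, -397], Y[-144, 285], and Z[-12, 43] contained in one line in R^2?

XY = (-372, 682), XZ = (-240, 440).
Twice the signed area of △XYZ is (-372)(440) − (682)(-240) = 0.
The triangle is degenerate (zero area), so the points are collinear.

Yes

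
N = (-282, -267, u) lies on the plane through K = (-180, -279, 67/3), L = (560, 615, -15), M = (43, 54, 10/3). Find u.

11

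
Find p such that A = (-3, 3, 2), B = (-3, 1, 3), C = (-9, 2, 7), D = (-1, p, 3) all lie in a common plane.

-2

Coplanarity ⇔ det[AB; AC; AD] = 0.
Expanding, this is linear in p: (-6)p + (-12) = 0.
So p = -2.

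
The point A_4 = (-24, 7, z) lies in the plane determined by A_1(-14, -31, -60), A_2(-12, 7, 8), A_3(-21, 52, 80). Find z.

The plane through A_1, A_2, A_3 has equation −324x − 756y + 432z = 2052.
Substituting A_4: (432)z + (2484) = 2052, so z = -1.

-1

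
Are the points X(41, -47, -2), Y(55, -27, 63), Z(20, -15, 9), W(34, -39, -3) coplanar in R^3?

Yes

The four points are coplanar iff the 3×3 determinant with rows XY, XZ, XW is zero.
Rows: (14, 20, 65), (-21, 32, 11), (-7, 8, -1).
Expanding along the first row: (14)(-120) − (20)(98) + (65)(56) = 0.
Zero determinant ⇒ coplanar.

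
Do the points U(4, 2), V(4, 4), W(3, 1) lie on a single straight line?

UV = (0, 2), UW = (-1, -1).
det[UV; UW] = (0)(-1) − (2)(-1) = 2.
The determinant is nonzero, so they are not collinear.

No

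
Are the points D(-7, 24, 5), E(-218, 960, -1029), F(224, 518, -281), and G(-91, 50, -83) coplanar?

Yes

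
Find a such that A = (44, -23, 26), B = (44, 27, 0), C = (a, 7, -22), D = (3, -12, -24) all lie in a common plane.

14

Coplanarity ⇔ det[AB; AC; AD] = 0.
Expanding, this is linear in a: (2214)a + (-30996) = 0.
So a = 14.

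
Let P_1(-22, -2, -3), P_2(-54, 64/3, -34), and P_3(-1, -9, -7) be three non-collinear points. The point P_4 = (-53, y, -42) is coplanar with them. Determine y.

A normal to the plane is n = P_1P_2 × P_1P_3 = (-931/3, -779, -266).
P_4 lies in the plane iff n · P_1P_4 = 0.
This gives (-779)y + (55309/3) = 0, so y = 71/3.

71/3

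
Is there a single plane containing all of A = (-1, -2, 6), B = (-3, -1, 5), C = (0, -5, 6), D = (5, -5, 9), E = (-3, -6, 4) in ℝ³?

Yes

The plane through A, B, C has normal n = AB × AC = (-3, -1, 5) and equation n·P = 35.
Checking the remaining points: n·D = 35, n·E = 35.
All equal 35, so all 5 points lie in one plane.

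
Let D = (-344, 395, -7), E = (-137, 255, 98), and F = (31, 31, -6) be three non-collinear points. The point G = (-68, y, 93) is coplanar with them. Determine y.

185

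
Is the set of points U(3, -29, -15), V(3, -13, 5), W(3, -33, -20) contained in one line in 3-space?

UV = (0, 16, 20), UW = (0, -4, -5).
UV × UW = (0, 0, 0).
The cross product vanishes, so the three points are collinear.

Yes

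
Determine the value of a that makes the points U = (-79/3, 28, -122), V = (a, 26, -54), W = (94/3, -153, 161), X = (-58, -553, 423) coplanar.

13

The points are coplanar iff UV · (UW × UX) = 0.
Expanding, this is linear in a: (65778)a + (-855114) = 0.
So a = 13.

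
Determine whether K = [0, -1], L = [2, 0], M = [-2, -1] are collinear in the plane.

KL = (2, 1), KM = (-2, 0).
det[KL; KM] = (2)(0) − (1)(-2) = 2.
The determinant is nonzero, so they are not collinear.

No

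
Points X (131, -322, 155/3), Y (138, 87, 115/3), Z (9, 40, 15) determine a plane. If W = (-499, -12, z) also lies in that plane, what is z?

The plane through X, Y, Z has equation −10170x + (5650/3)y + 52432z = 2310850/3.
Substituting W: (52432)z + (5052230) = 2310850/3, so z = -245/3.

-245/3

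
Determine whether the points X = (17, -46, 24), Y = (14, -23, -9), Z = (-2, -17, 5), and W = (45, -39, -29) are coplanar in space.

The four points are coplanar iff the 3×3 determinant with rows XY, XZ, XW is zero.
Rows: (-3, 23, -33), (-19, 29, -19), (28, 7, -53).
Expanding along the first row: (-3)(-1404) − (23)(1539) + (-33)(-945) = 0.
Zero determinant ⇒ coplanar.

Yes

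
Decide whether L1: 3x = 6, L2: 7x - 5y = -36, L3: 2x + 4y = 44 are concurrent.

Intersecting L1 and L2: solving the 2×2 system gives (x, y) = (2, 10).
Substitute into L3: (2)(2) + (4)(10) = 44.
This equals 44, so (2, 10) lies on all three lines and they are concurrent.

Yes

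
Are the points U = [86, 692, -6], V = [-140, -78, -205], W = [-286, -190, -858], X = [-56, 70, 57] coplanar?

A normal to the plane through U, V, W is n = UV × UW = (480522, -118524, -87108).
The plane has equation n·P = -40171068. For X: n·X = -40171068.
Equal, so X lies in the plane and all four are coplanar.

Yes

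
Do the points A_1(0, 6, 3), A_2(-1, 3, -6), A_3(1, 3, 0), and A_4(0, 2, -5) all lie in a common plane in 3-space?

A normal to the plane through A_1, A_2, A_3 is n = A_1A_2 × A_1A_3 = (-18, -12, 6).
The plane has equation n·P = -54. For A_4: n·A_4 = -54.
Equal, so A_4 lies in the plane and all four are coplanar.

Yes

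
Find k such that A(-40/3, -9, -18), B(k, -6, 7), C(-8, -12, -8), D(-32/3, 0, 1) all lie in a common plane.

-16/3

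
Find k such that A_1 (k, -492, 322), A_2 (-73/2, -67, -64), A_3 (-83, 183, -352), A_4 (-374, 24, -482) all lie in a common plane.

Coplanarity ⇔ det[A_1A_2; A_1A_3; A_1A_4] = 0.
Expanding, this is linear in k: (78292)k + (4971542) = 0.
So k = -127/2.

-127/2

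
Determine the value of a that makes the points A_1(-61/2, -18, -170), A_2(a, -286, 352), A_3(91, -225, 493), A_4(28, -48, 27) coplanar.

The points are coplanar iff A_1A_2 · (A_1A_3 × A_1A_4) = 0.
Expanding, this is linear in a: (-20889)a + (-396891/2) = 0.
So a = -19/2.

-19/2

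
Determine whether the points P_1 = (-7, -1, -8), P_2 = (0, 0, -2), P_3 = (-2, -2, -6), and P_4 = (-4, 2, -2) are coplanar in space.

The four points are coplanar iff the 3×3 determinant with rows P_1P_2, P_1P_3, P_1P_4 is zero.
Rows: (7, 1, 6), (5, -1, 2), (3, 3, 6).
Expanding along the first row: (7)(-12) − (1)(24) + (6)(18) = 0.
Zero determinant ⇒ coplanar.

Yes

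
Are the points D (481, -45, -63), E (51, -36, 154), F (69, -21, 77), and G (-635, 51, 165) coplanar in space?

A normal to the plane through D, E, F is n = DE × DF = (-3948, -29204, -6612).
The plane has equation n·P = -168252. For G: n·G = -73404.
-73404 ≠ -168252, so G is off the plane.

No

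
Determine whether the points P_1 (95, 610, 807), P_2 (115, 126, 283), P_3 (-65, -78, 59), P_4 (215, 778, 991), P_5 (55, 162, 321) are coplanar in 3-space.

Yes

The plane through P_1, P_2, P_3 has normal n = P_1P_2 × P_1P_3 = (1520, 98800, -91200) and equation n·P = -13186000.
Checking the remaining points: n·P_4 = -13186000, n·P_5 = -13186000.
All equal -13186000, so all 5 points lie in one plane.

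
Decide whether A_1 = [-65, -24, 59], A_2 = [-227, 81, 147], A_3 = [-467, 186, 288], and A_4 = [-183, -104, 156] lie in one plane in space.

Yes

The four points are coplanar iff the 3×3 determinant with rows A_1A_2, A_1A_3, A_1A_4 is zero.
Rows: (-162, 105, 88), (-402, 210, 229), (-118, -80, 97).
Expanding along the first row: (-162)(38690) − (105)(-11972) + (88)(56940) = 0.
Zero determinant ⇒ coplanar.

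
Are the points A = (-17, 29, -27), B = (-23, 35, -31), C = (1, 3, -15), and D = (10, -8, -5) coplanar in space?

A normal to the plane through A, B, C is n = AB × AC = (-32, 0, 48).
The plane has equation n·P = -752. For D: n·D = -560.
-560 ≠ -752, so D is off the plane.

No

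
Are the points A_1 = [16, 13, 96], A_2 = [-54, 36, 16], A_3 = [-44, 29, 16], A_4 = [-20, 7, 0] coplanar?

Yes

A normal to the plane through A_1, A_2, A_3 is n = A_1A_2 × A_1A_3 = (-560, -800, 260).
The plane has equation n·P = 5600. For A_4: n·A_4 = 5600.
Equal, so A_4 lies in the plane and all four are coplanar.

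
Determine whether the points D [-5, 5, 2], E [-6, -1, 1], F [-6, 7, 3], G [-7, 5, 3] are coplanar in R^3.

With D as base: DE = (-1, -6, -1), DF = (-1, 2, 1), DG = (-2, 0, 1).
DF × DG = (2, -1, 4).
DE · (DF × DG) = 0.
The scalar triple product vanishes, so the four points are coplanar.

Yes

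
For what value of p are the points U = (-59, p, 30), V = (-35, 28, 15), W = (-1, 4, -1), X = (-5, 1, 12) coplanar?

43

Coplanarity ⇔ det[UV; UW; UX] = 0.
Expanding, this is linear in p: (378)p + (-16254) = 0.
So p = 43.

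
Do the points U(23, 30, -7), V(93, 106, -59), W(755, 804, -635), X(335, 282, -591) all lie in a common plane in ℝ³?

Yes

The four points are coplanar iff the 3×3 determinant with rows UV, UW, UX is zero.
Rows: (70, 76, -52), (732, 774, -628), (312, 252, -584).
Expanding along the first row: (70)(-293760) − (76)(-231552) + (-52)(-57024) = 0.
Zero determinant ⇒ coplanar.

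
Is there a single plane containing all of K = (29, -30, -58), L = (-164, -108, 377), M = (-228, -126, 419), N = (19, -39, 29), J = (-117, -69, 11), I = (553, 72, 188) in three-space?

Yes

The plane through K, L, M has normal n = KL × KM = (4554, -19734, -1518) and equation n·P = 812130.
Checking the remaining points: n·N = 812130, n·J = 812130, n·I = 812130.
All equal 812130, so all 6 points lie in one plane.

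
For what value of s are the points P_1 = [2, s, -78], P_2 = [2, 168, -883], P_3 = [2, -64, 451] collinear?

28

Collinearity requires P_1P_2 × P_1P_3 = 0; each component is linear in s.
The x-component gives (-1334)s + (37352) = 0, so s = 28.
The remaining components then also vanish.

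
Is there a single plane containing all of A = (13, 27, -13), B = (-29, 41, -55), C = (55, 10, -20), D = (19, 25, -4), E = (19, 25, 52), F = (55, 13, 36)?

No

The plane through A, B, C has normal n = AB × AC = (-812, -2058, 126) and equation n·P = -67760.
Checking the remaining points: n·D = -67382, n·E = -60326, n·F = -66878.
Since n·D = -67382 ≠ -67760, D is off the plane and the points are not all coplanar.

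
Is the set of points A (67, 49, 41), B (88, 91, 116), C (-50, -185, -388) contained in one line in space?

No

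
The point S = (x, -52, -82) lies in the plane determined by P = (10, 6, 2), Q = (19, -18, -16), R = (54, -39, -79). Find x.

Coplanarity requires PQ · (PR × PS) = 0.
PQ = (9, -24, -18), PR = (44, -45, -81); the triple product is linear in x with coefficient 1134 and constant term -62370.
Setting it to zero: x = 55.

55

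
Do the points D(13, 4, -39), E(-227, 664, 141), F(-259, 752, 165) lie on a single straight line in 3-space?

Yes

DE = (-240, 660, 180), DF = (-272, 748, 204).
DE × DF = (0, 0, 0).
The cross product vanishes, so the three points are collinear.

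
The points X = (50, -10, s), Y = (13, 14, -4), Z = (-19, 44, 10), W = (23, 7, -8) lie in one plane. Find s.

-37/2

Coplanarity ⇔ det[XY; XZ; XW] = 0.
Expanding, this is linear in s: (76)s + (1406) = 0.
So s = -37/2.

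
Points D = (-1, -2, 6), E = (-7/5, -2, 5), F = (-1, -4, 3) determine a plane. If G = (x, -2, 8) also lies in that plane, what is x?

Coplanarity requires DE · (DF × DG) = 0.
DE = (-2/5, 0, -1), DF = (0, -2, -3); the triple product is linear in x with coefficient -2 and constant term -2/5.
Setting it to zero: x = -1/5.

-1/5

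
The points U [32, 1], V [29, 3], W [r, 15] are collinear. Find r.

11

Collinearity: (W − U) must be parallel to (V − U) = (-3, 2).
Cross-multiplying the components: (r − 32)·(2) = (14)·(-3).
Solving gives r = 11.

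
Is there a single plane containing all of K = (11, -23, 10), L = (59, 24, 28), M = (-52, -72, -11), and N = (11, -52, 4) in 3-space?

Yes

A normal to the plane through K, L, M is n = KL × KM = (-105, -126, 609).
The plane has equation n·P = 7833. For N: n·N = 7833.
Equal, so N lies in the plane and all four are coplanar.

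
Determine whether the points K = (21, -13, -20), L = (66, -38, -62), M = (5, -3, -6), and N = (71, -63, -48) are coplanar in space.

Yes

A normal to the plane through K, L, M is n = KL × KM = (70, 42, 50).
The plane has equation n·P = -76. For N: n·N = -76.
Equal, so N lies in the plane and all four are coplanar.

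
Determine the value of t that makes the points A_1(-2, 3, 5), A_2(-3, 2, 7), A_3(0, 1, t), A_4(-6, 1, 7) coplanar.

13

Coplanarity ⇔ det[A_1A_2; A_1A_3; A_1A_4] = 0.
Expanding, this is linear in t: (2)t + (-26) = 0.
So t = 13.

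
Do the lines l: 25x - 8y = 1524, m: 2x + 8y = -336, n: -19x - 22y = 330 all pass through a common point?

Yes

Lines aᵢx + bᵢy = cᵢ with pairwise distinct directions are concurrent exactly when det[aᵢ bᵢ cᵢ] = 0.
Here the determinant is 0.
It vanishes, so the lines are concurrent at (44, -53).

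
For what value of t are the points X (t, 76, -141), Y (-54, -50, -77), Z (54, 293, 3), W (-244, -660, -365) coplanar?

-13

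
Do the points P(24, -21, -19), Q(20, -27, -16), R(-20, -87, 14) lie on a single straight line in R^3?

PQ = (-4, -6, 3), PR = (-44, -66, 33).
PQ × PR = (0, 0, 0).
The cross product vanishes, so the three points are collinear.

Yes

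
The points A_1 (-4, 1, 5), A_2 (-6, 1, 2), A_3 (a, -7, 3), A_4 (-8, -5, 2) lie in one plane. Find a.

Normal to plane A_1A_2A_4: n = (-18, 6, 12); plane equation n·P = 138.
Requiring n·A_3 = 138: (-18)a + (-6) = 138.
So a = -8.

-8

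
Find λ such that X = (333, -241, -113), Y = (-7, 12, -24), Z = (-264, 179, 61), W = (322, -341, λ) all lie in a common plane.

Coplanarity ⇔ det[XY; XZ; XW] = 0.
Expanding, this is linear in λ: (8241)λ + (255471) = 0.
So λ = -31.

-31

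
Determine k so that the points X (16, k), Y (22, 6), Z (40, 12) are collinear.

4

Collinearity: (X − Y) must be parallel to (Z − Y) = (18, 6).
Cross-multiplying the components: (k − 6)·(18) = (-6)·(6).
Solving gives k = 4.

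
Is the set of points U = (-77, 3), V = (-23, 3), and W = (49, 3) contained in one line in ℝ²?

Yes

UV = (54, 0), UW = (126, 0).
det[UV; UW] = (54)(0) − (0)(126) = 0.
The determinant is zero, so the points are collinear.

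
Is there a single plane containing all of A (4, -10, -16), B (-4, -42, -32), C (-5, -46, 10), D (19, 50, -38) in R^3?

Yes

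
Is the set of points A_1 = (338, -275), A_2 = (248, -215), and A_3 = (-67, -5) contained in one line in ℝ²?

Yes

A_1A_2 = (-90, 60), A_1A_3 = (-405, 270).
Checking proportionality: A_1A_3 = 9/2·A_1A_2, so the vectors are parallel and the points are collinear.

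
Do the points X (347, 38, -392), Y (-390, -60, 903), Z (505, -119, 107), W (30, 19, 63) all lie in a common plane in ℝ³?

No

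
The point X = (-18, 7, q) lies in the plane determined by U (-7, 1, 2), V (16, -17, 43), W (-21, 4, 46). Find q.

5

The plane through U, V, W has equation −915x − 1586y − 183z = 4453.
Substituting X: (-183)q + (5368) = 4453, so q = 5.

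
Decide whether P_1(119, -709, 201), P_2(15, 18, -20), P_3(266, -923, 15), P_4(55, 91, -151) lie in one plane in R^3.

Yes

With P_1 as base: P_1P_2 = (-104, 727, -221), P_1P_3 = (147, -214, -186), P_1P_4 = (-64, 800, -352).
P_1P_3 × P_1P_4 = (224128, 63648, 103904).
P_1P_2 · (P_1P_3 × P_1P_4) = 0.
The scalar triple product vanishes, so the four points are coplanar.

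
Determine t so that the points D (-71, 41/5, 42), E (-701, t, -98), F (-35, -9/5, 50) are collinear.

Direction DF = (36, -10, 8). From the x-coordinate of E, the parameter along the line is τ = (-701 − (-71))/36 = -35/2.
Then t = 41/5 + (-35/2)·(-10) = 916/5.

916/5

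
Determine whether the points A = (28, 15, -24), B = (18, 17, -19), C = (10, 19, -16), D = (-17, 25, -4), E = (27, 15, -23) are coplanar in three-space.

Yes

The plane through A, B, C has normal n = AB × AC = (-4, -10, -4) and equation n·P = -166.
Checking the remaining points: n·D = -166, n·E = -166.
All equal -166, so all 5 points lie in one plane.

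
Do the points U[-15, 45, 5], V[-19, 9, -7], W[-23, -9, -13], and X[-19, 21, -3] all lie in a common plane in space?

Yes

The four points are coplanar iff the 3×3 determinant with rows UV, UW, UX is zero.
Rows: (-4, -36, -12), (-8, -54, -18), (-4, -24, -8).
Expanding along the first row: (-4)(0) − (-36)(-8) + (-12)(-24) = 0.
Zero determinant ⇒ coplanar.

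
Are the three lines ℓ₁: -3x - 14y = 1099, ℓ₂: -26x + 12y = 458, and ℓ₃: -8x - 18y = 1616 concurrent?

Yes

The three lines meet at one point iff the augmented coefficient matrix [aᵢ bᵢ cᵢ] has rank < 3, i.e. its determinant vanishes.
Here the determinant is 0.
It vanishes, so the lines are concurrent at (-49, -68).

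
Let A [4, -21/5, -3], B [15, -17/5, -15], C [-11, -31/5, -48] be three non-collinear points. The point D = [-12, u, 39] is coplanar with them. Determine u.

-5

The plane through A, B, C has equation −60x + 675y − 10z = -3045.
Substituting D: (675)u + (330) = -3045, so u = -5.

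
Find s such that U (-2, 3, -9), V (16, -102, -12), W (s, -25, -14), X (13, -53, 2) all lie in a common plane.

1

Normal to plane UVX: n = (-1323, -243, 567); plane equation n·P = -3186.
Requiring n·W = -3186: (-1323)s + (-1863) = -3186.
So s = 1.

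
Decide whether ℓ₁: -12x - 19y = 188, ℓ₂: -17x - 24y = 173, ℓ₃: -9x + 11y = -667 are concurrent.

Intersecting ℓ₁ and ℓ₂: solving the 2×2 system gives (x, y) = (35, -32).
Substitute into ℓ₃: (-9)(35) + (11)(-32) = -667.
This equals -667, so (35, -32) lies on all three lines and they are concurrent.

Yes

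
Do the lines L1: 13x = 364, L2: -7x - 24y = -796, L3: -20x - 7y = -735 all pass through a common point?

Yes

Intersecting L1 and L2: solving the 2×2 system gives (x, y) = (28, 25).
Substitute into L3: (-20)(28) + (-7)(25) = -735.
This equals -735, so (28, 25) lies on all three lines and they are concurrent.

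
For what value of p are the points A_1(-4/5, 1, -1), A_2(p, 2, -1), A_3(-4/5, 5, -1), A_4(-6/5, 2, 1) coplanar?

Normal to plane A_1A_3A_4: n = (8, 0, 8/5); plane equation n·P = -8.
Requiring n·A_2 = -8: (8)p + (-8/5) = -8.
So p = -4/5.

-4/5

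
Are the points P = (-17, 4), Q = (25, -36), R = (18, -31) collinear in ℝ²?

PQ = (42, -40), PR = (35, -35).
If collinear, PR would be a scalar multiple of PQ. But (42)·(-35) ≠ (-40)·(35) (difference -70), so they are not parallel; the points are not collinear.

No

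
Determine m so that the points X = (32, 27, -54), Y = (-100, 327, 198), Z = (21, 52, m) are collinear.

Collinearity requires XY × XZ = 0; each component is linear in m.
The x-component gives (300)m + (9900) = 0, so m = -33.
The remaining components then also vanish.

-33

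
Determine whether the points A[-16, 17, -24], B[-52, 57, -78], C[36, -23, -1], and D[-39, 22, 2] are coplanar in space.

The four points are coplanar iff the 3×3 determinant with rows AB, AC, AD is zero.
Rows: (-36, 40, -54), (52, -40, 23), (-23, 5, 26).
Expanding along the first row: (-36)(-1155) − (40)(1881) + (-54)(-660) = 1980.
Nonzero ⇒ not coplanar.

No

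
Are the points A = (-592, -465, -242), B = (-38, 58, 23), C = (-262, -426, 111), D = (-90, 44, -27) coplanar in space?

Yes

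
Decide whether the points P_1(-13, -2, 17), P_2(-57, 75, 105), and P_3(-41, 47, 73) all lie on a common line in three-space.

Yes

P_1P_2 = (-44, 77, 88), P_1P_3 = (-28, 49, 56).
Each component of P_1P_3 is 7/11 times the corresponding component of P_1P_2, so P_1P_3 = 7/11·P_1P_2 and the points are collinear.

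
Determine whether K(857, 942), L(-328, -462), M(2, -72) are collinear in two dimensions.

KL = (-1185, -1404), KM = (-855, -1014).
Twice the signed area of △KLM is (-1185)(-1014) − (-1404)(-855) = 1170.
The area is nonzero, so the three points are not collinear.

No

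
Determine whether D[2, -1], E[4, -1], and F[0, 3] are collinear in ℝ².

No

DE = (2, 0), DF = (-2, 4).
Twice the signed area of △DEF is (2)(4) − (0)(-2) = 8.
The area is nonzero, so the three points are not collinear.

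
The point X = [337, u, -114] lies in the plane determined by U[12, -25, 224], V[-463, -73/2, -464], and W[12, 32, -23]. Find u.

339/2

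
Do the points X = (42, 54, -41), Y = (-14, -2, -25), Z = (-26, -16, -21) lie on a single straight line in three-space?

XY = (-56, -56, 16), XZ = (-68, -70, 20).
XY × XZ = (0, 32, 112).
The cross product is nonzero, so the points do not lie on one line.

No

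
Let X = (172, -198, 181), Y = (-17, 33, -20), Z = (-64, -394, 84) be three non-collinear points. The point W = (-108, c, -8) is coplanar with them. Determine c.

A normal to the plane is n = XY × XZ = (-61803, 29103, 91560).
W lies in the plane iff n · XW = 0.
This gives (29103)c + (5762394) = 0, so c = -198.

-198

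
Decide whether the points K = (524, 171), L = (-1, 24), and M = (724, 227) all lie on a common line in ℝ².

Yes

KL = (-525, -147), KM = (200, 56).
det[KL; KM] = (-525)(56) − (-147)(200) = 0.
The determinant is zero, so the points are collinear.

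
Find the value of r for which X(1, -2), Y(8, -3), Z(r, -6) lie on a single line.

29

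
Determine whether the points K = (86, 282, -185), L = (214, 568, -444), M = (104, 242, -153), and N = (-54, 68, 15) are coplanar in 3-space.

No

A normal to the plane through K, L, M is n = KL × KM = (-1208, -8758, -10268).
The plane has equation n·P = -674064. For N: n·N = -684332.
-684332 ≠ -674064, so N is off the plane.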